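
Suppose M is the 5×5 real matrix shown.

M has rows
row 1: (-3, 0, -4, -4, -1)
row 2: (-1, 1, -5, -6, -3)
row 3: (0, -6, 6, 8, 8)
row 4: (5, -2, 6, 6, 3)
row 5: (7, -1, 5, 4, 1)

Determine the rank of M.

3

Row reduce to echelon form.
R2 ← R2 − (1/3)·R1: [0, 1, -11/3, -14/3, -8/3]
R4 ← R4 + (5/3)·R1: [0, -2, -2/3, -2/3, 4/3]
R5 ← R5 + (7/3)·R1: [0, -1, -13/3, -16/3, -4/3]
R3 ← R3 + (6)·R2: [0, 0, -16, -20, -8]
R4 ← R4 + (2)·R2: [0, 0, -8, -10, -4]
R5 ← R5 + R2: [0, 0, -8, -10, -4]
R4 ← R4 − (1/2)·R3: [0, 0, 0, 0, 0]
R5 ← R5 − (1/2)·R3: [0, 0, 0, 0, 0]
Echelon form has 3 nonzero rows, so rank(M) = 3.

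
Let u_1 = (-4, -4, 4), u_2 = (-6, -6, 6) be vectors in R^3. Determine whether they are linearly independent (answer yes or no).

no

Form the matrix with these vectors as rows and row reduce.
R2 ← R2 − (3/2)·R1: [0, 0, 0]
1 nonzero row, so the 2 vectors span a space of dimension 1.
Since 1 < 2, the vectors are linearly dependent.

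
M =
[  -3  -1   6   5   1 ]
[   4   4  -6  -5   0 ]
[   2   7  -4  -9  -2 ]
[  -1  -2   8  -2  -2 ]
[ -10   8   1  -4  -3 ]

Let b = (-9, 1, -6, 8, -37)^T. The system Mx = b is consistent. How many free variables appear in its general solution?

Row reduce the augmented matrix [M | b].
R2 ← R2 + (4/3)·R1: [0, 8/3, 2, 5/3, 4/3, -11]
R3 ← R3 + (2/3)·R1: [0, 19/3, 0, -17/3, -4/3, -12]
R4 ← R4 − (1/3)·R1: [0, -5/3, 6, -11/3, -7/3, 11]
R5 ← R5 − (10/3)·R1: [0, 34/3, -19, -62/3, -19/3, -7]
R3 ← R3 − (19/8)·R2: [0, 0, -19/4, -77/8, -9/2, 113/8]
R4 ← R4 + (5/8)·R2: [0, 0, 29/4, -21/8, -3/2, 33/8]
R5 ← R5 − (17/4)·R2: [0, 0, -55/2, -111/4, -12, 159/4]
R4 ← R4 + (29/19)·R3: [0, 0, 0, -329/19, -159/19, 488/19]
R5 ← R5 − (110/19)·R3: [0, 0, 0, 1063/38, 267/19, -1597/38]
R5 ← R5 + (1063/658)·R4: [0, 0, 0, 0, 351/658, -351/658]
The echelon form has 5 nonzero rows, and every pivot lies in the first 5 columns, so rank(M) = rank([M|b]) = 5.
The system is consistent.
Free variables = (unknowns) − (rank) = 5 − 5 = 0.

0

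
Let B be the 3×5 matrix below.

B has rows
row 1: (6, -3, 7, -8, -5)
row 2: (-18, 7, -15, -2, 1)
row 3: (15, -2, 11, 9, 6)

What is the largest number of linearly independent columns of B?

3

Row reduce to echelon form.
R2 ← R2 + (3)·R1: [0, -2, 6, -26, -14]
R3 ← R3 − (5/2)·R1: [0, 11/2, -13/2, 29, 37/2]
R3 ← R3 + (11/4)·R2: [0, 0, 10, -85/2, -20]
Echelon form has 3 nonzero rows, so rank(B) = 3.
The rank gives the maximum number of linearly independent columns: 3.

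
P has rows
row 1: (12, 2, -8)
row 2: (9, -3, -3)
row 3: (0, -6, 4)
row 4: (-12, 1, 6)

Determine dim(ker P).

Row reduce to echelon form.
R2 ← R2 − (3/4)·R1: [0, -9/2, 3]
R4 ← R4 + R1: [0, 3, -2]
R3 ← R3 − (4/3)·R2: [0, 0, 0]
R4 ← R4 + (2/3)·R2: [0, 0, 0]
2 nonzero rows, so rank(P) = 2.
P has 3 columns; by rank–nullity, nullity = 3 − 2 = 1.

1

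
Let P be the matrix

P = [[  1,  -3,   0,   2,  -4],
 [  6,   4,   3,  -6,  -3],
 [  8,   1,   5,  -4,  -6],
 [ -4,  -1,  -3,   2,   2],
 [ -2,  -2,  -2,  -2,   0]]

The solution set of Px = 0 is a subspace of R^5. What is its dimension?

1

Row reduce to echelon form.
R2 ← R2 − (6)·R1: [0, 22, 3, -18, 21]
R3 ← R3 − (8)·R1: [0, 25, 5, -20, 26]
R4 ← R4 + (4)·R1: [0, -13, -3, 10, -14]
R5 ← R5 + (2)·R1: [0, -8, -2, 2, -8]
R3 ← R3 − (25/22)·R2: [0, 0, 35/22, 5/11, 47/22]
R4 ← R4 + (13/22)·R2: [0, 0, -27/22, -7/11, -35/22]
R5 ← R5 + (4/11)·R2: [0, 0, -10/11, -50/11, -4/11]
R4 ← R4 + (27/35)·R3: [0, 0, 0, -2/7, 2/35]
R5 ← R5 + (4/7)·R3: [0, 0, 0, -30/7, 6/7]
R5 ← R5 − (15)·R4: [0, 0, 0, 0, 0]
4 nonzero rows, so rank(P) = 4.
P has 5 columns; by rank–nullity, nullity = 5 − 4 = 1.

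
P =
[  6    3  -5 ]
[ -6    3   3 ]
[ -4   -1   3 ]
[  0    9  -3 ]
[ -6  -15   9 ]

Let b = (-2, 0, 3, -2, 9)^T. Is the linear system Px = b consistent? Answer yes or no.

Row reduce the augmented matrix [P | b].
R2 ← R2 + R1: [0, 6, -2, -2]
R3 ← R3 + (2/3)·R1: [0, 1, -1/3, 5/3]
R5 ← R5 + R1: [0, -12, 4, 7]
R3 ← R3 − (1/6)·R2: [0, 0, 0, 2]
R4 ← R4 − (3/2)·R2: [0, 0, 0, 1]
R5 ← R5 + (2)·R2: [0, 0, 0, 3]
R4 ← R4 − (1/2)·R3: [0, 0, 0, 0]
R5 ← R5 − (3/2)·R3: [0, 0, 0, 0]
The echelon form has 3 nonzero rows; the last pivot sits in the augmented column, so rank(P) = 2 but rank([P|b]) = 3.
Since the ranks differ, the system is inconsistent.

no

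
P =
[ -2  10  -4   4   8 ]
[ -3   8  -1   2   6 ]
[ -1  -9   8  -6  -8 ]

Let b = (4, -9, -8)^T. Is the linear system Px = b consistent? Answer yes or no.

Row reduce the augmented matrix [P | b].
R2 ← R2 − (3/2)·R1: [0, -7, 5, -4, -6, -15]
R3 ← R3 − (1/2)·R1: [0, -14, 10, -8, -12, -10]
R3 ← R3 − (2)·R2: [0, 0, 0, 0, 0, 20]
The echelon form has 3 nonzero rows; the last pivot sits in the augmented column, so rank(P) = 2 but rank([P|b]) = 3.
Since the ranks differ, the system is inconsistent.

no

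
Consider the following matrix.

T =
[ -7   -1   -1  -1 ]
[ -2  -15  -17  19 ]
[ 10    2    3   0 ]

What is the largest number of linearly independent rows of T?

3

Row reduce to echelon form.
R2 ← R2 − (2/7)·R1: [0, -103/7, -117/7, 135/7]
R3 ← R3 + (10/7)·R1: [0, 4/7, 11/7, -10/7]
R3 ← R3 + (4/103)·R2: [0, 0, 95/103, -70/103]
Echelon form has 3 nonzero rows, so rank(T) = 3.
The rank gives the maximum number of linearly independent rows: 3.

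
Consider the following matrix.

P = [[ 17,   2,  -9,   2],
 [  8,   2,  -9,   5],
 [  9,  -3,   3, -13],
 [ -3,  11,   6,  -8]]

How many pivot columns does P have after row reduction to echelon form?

Row reduce to echelon form.
R2 ← R2 − (8/17)·R1: [0, 18/17, -81/17, 69/17]
R3 ← R3 − (9/17)·R1: [0, -69/17, 132/17, -239/17]
R4 ← R4 + (3/17)·R1: [0, 193/17, 75/17, -130/17]
R3 ← R3 + (23/6)·R2: [0, 0, -21/2, 3/2]
R4 ← R4 − (193/18)·R2: [0, 0, 111/2, -307/6]
R4 ← R4 + (37/7)·R3: [0, 0, 0, -908/21]
Echelon form has 4 nonzero rows, so rank(P) = 4.
Each nonzero row contributes one pivot column: 4 pivot columns.

4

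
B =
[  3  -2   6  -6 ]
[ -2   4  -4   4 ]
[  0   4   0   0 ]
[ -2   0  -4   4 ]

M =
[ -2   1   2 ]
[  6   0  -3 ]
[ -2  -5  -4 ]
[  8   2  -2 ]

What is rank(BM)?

2

First compute BM:
[[-78, -39,   0],
 [ 68,  26,  -8],
 [ 24,   0, -12],
 [ 44,  26,   4]]
Now row reduce the product.
R2 ← R2 + (34/39)·R1: [0, -8, -8]
R3 ← R3 + (4/13)·R1: [0, -12, -12]
R4 ← R4 + (22/39)·R1: [0, 4, 4]
R3 ← R3 − (3/2)·R2: [0, 0, 0]
R4 ← R4 + (1/2)·R2: [0, 0, 0]
2 nonzero rows, so rank(BM) = 2.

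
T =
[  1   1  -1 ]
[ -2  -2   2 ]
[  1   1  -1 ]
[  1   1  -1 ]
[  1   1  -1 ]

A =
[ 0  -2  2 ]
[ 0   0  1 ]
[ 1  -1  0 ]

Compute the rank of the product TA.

First compute TA:
[[ -1,  -1,   3],
 [  2,   2,  -6],
 [ -1,  -1,   3],
 [ -1,  -1,   3],
 [ -1,  -1,   3]]
Now row reduce the product.
R2 ← R2 + (2)·R1: [0, 0, 0]
R3 ← R3 − R1: [0, 0, 0]
R4 ← R4 − R1: [0, 0, 0]
R5 ← R5 − R1: [0, 0, 0]
1 nonzero row, so rank(TA) = 1.

1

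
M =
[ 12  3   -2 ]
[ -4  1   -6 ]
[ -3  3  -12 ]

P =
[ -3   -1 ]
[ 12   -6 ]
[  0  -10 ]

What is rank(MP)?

2

First compute MP:
[[  0, -10],
 [ 24,  58],
 [ 45, 105]]
Now row reduce the product.
Swap R1 ↔ R2
R3 ← R3 − (15/8)·R1: [0, -15/4]
R3 ← R3 − (3/8)·R2: [0, 0]
2 nonzero rows, so rank(MP) = 2.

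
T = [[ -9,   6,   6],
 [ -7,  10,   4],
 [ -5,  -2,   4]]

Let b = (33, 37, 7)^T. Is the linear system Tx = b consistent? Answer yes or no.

Row reduce the augmented matrix [T | b].
R2 ← R2 − (7/9)·R1: [0, 16/3, -2/3, 34/3]
R3 ← R3 − (5/9)·R1: [0, -16/3, 2/3, -34/3]
R3 ← R3 + R2: [0, 0, 0, 0]
The echelon form has 2 nonzero rows, and every pivot lies in the first 3 columns, so rank(T) = rank([T|b]) = 2.
The system is consistent.

yes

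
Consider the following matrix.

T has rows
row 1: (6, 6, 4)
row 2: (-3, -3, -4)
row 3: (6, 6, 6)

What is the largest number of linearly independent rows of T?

Row reduce to echelon form.
R2 ← R2 + (1/2)·R1: [0, 0, -2]
R3 ← R3 − R1: [0, 0, 2]
R3 ← R3 + R2: [0, 0, 0]
Echelon form has 2 nonzero rows, so rank(T) = 2.
The rank gives the maximum number of linearly independent rows: 2.

2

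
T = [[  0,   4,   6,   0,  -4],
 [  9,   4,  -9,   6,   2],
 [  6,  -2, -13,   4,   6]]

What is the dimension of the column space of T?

2

Row reduce to echelon form.
Swap R1 ↔ R2
R3 ← R3 − (2/3)·R1: [0, -14/3, -7, 0, 14/3]
R3 ← R3 + (7/6)·R2: [0, 0, 0, 0, 0]
Echelon form has 2 nonzero rows, so rank(T) = 2.
The column space has dimension equal to the rank: 2.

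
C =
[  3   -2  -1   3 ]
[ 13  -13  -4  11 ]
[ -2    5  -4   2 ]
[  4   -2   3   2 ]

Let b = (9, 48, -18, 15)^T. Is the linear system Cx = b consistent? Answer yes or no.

yes

Row reduce the augmented matrix [C | b].
R2 ← R2 − (13/3)·R1: [0, -13/3, 1/3, -2, 9]
R3 ← R3 + (2/3)·R1: [0, 11/3, -14/3, 4, -12]
R4 ← R4 − (4/3)·R1: [0, 2/3, 13/3, -2, 3]
R3 ← R3 + (11/13)·R2: [0, 0, -57/13, 30/13, -57/13]
R4 ← R4 + (2/13)·R2: [0, 0, 57/13, -30/13, 57/13]
R4 ← R4 + R3: [0, 0, 0, 0, 0]
The echelon form has 3 nonzero rows, and every pivot lies in the first 4 columns, so rank(C) = rank([C|b]) = 3.
The system is consistent.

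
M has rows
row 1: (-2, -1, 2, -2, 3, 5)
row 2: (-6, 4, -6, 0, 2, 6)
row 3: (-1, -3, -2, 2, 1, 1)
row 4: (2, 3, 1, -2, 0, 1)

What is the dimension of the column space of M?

Row reduce to echelon form.
R2 ← R2 − (3)·R1: [0, 7, -12, 6, -7, -9]
R3 ← R3 − (1/2)·R1: [0, -5/2, -3, 3, -1/2, -3/2]
R4 ← R4 + R1: [0, 2, 3, -4, 3, 6]
R3 ← R3 + (5/14)·R2: [0, 0, -51/7, 36/7, -3, -33/7]
R4 ← R4 − (2/7)·R2: [0, 0, 45/7, -40/7, 5, 60/7]
R4 ← R4 + (15/17)·R3: [0, 0, 0, -20/17, 40/17, 75/17]
Echelon form has 4 nonzero rows, so rank(M) = 4.
The column space has dimension equal to the rank: 4.

4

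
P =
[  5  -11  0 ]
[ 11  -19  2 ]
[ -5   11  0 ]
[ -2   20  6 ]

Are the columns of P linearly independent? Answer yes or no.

no

Row reduce P to echelon form.
R2 ← R2 − (11/5)·R1: [0, 26/5, 2]
R3 ← R3 + R1: [0, 0, 0]
R4 ← R4 + (2/5)·R1: [0, 78/5, 6]
R4 ← R4 − (3)·R2: [0, 0, 0]
2 pivots among 3 columns.
Only 2 < 3 pivot columns, so the columns are linearly dependent.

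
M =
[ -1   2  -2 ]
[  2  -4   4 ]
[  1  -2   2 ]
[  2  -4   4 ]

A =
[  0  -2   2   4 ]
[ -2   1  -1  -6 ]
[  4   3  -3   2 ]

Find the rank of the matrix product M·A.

First compute MA:
[[-12,  -2,   2, -20],
 [ 24,   4,  -4,  40],
 [ 12,   2,  -2,  20],
 [ 24,   4,  -4,  40]]
Now row reduce the product.
R2 ← R2 + (2)·R1: [0, 0, 0, 0]
R3 ← R3 + R1: [0, 0, 0, 0]
R4 ← R4 + (2)·R1: [0, 0, 0, 0]
1 nonzero row, so rank(MA) = 1.

1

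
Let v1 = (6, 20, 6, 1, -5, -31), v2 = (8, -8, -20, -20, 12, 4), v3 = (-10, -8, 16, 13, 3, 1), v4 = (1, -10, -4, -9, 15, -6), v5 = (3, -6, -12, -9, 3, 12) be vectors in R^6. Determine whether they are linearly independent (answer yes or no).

Form the matrix with these vectors as rows and row reduce.
R2 ← R2 − (4/3)·R1: [0, -104/3, -28, -64/3, 56/3, 136/3]
R3 ← R3 + (5/3)·R1: [0, 76/3, 26, 44/3, -16/3, -152/3]
R4 ← R4 − (1/6)·R1: [0, -40/3, -5, -55/6, 95/6, -5/6]
R5 ← R5 − (1/2)·R1: [0, -16, -15, -19/2, 11/2, 55/2]
R3 ← R3 + (19/26)·R2: [0, 0, 72/13, -12/13, 108/13, -228/13]
R4 ← R4 − (5/13)·R2: [0, 0, 75/13, -25/26, 225/26, -475/26]
R5 ← R5 − (6/13)·R2: [0, 0, -27/13, 9/26, -81/26, 171/26]
R4 ← R4 − (25/24)·R3: [0, 0, 0, 0, 0, 0]
R5 ← R5 + (3/8)·R3: [0, 0, 0, 0, 0, 0]
3 nonzero rows, so the 5 vectors span a space of dimension 3.
Since 3 < 5, the vectors are linearly dependent.

no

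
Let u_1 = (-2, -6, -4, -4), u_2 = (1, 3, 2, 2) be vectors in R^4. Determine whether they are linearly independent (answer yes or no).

Form the matrix with these vectors as rows and row reduce.
R2 ← R2 + (1/2)·R1: [0, 0, 0, 0]
1 nonzero row, so the 2 vectors span a space of dimension 1.
Since 1 < 2, the vectors are linearly dependent.

no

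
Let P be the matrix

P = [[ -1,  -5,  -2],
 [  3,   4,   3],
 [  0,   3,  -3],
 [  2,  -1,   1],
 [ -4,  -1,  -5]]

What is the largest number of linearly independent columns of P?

Row reduce to echelon form.
R2 ← R2 + (3)·R1: [0, -11, -3]
R4 ← R4 + (2)·R1: [0, -11, -3]
R5 ← R5 − (4)·R1: [0, 19, 3]
R3 ← R3 + (3/11)·R2: [0, 0, -42/11]
R4 ← R4 − R2: [0, 0, 0]
R5 ← R5 + (19/11)·R2: [0, 0, -24/11]
R5 ← R5 − (4/7)·R3: [0, 0, 0]
Echelon form has 3 nonzero rows, so rank(P) = 3.
The rank gives the maximum number of linearly independent columns: 3.

3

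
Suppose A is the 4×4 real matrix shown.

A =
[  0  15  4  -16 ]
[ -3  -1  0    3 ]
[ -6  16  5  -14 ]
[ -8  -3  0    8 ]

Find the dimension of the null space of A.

1

Row reduce to echelon form.
Swap R1 ↔ R2
R3 ← R3 − (2)·R1: [0, 18, 5, -20]
R4 ← R4 − (8/3)·R1: [0, -1/3, 0, 0]
R3 ← R3 − (6/5)·R2: [0, 0, 1/5, -4/5]
R4 ← R4 + (1/45)·R2: [0, 0, 4/45, -16/45]
R4 ← R4 − (4/9)·R3: [0, 0, 0, 0]
3 nonzero rows, so rank(A) = 3.
A has 4 columns; by rank–nullity, nullity = 4 − 3 = 1.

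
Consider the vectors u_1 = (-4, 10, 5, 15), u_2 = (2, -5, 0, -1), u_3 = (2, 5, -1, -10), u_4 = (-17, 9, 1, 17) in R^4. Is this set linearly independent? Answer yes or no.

yes

Form the matrix with these vectors as rows and row reduce.
R2 ← R2 + (1/2)·R1: [0, 0, 5/2, 13/2]
R3 ← R3 + (1/2)·R1: [0, 10, 3/2, -5/2]
R4 ← R4 − (17/4)·R1: [0, -67/2, -81/4, -187/4]
Swap R2 ↔ R3
R4 ← R4 + (67/20)·R2: [0, 0, -609/40, -441/8]
R4 ← R4 + (609/100)·R3: [0, 0, 0, -777/50]
4 nonzero rows, so the 4 vectors span a space of dimension 4.
Since 4 = 4, the vectors are linearly independent.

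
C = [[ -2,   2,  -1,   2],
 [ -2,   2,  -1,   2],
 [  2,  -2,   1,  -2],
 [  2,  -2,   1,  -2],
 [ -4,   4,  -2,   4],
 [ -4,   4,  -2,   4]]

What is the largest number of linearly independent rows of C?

Row reduce to echelon form.
R2 ← R2 − R1: [0, 0, 0, 0]
R3 ← R3 + R1: [0, 0, 0, 0]
R4 ← R4 + R1: [0, 0, 0, 0]
R5 ← R5 − (2)·R1: [0, 0, 0, 0]
R6 ← R6 − (2)·R1: [0, 0, 0, 0]
Echelon form has 1 nonzero row, so rank(C) = 1.
The rank gives the maximum number of linearly independent rows: 1.

1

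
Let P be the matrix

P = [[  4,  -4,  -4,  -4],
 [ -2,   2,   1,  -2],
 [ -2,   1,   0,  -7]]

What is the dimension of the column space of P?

Row reduce to echelon form.
R2 ← R2 + (1/2)·R1: [0, 0, -1, -4]
R3 ← R3 + (1/2)·R1: [0, -1, -2, -9]
Swap R2 ↔ R3
Echelon form has 3 nonzero rows, so rank(P) = 3.
The column space has dimension equal to the rank: 3.

3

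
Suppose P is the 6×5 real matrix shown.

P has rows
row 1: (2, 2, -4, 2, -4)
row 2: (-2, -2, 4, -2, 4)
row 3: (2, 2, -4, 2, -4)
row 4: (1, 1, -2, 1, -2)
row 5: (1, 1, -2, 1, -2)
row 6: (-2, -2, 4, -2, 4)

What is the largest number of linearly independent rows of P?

1

Row reduce to echelon form.
R2 ← R2 + R1: [0, 0, 0, 0, 0]
R3 ← R3 − R1: [0, 0, 0, 0, 0]
R4 ← R4 − (1/2)·R1: [0, 0, 0, 0, 0]
R5 ← R5 − (1/2)·R1: [0, 0, 0, 0, 0]
R6 ← R6 + R1: [0, 0, 0, 0, 0]
Echelon form has 1 nonzero row, so rank(P) = 1.
The rank gives the maximum number of linearly independent rows: 1.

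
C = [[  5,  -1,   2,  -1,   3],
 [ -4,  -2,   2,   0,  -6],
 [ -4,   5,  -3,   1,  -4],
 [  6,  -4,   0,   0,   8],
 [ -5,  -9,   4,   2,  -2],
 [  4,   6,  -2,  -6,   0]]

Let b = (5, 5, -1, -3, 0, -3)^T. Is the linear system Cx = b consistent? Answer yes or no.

no

Row reduce the augmented matrix [C | b].
R2 ← R2 + (4/5)·R1: [0, -14/5, 18/5, -4/5, -18/5, 9]
R3 ← R3 + (4/5)·R1: [0, 21/5, -7/5, 1/5, -8/5, 3]
R4 ← R4 − (6/5)·R1: [0, -14/5, -12/5, 6/5, 22/5, -9]
R5 ← R5 + R1: [0, -10, 6, 1, 1, 5]
R6 ← R6 − (4/5)·R1: [0, 34/5, -18/5, -26/5, -12/5, -7]
R3 ← R3 + (3/2)·R2: [0, 0, 4, -1, -7, 33/2]
R4 ← R4 − R2: [0, 0, -6, 2, 8, -18]
R5 ← R5 − (25/7)·R2: [0, 0, -48/7, 27/7, 97/7, -190/7]
R6 ← R6 + (17/7)·R2: [0, 0, 36/7, -50/7, -78/7, 104/7]
R4 ← R4 + (3/2)·R3: [0, 0, 0, 1/2, -5/2, 27/4]
R5 ← R5 + (12/7)·R3: [0, 0, 0, 15/7, 13/7, 8/7]
R6 ← R6 − (9/7)·R3: [0, 0, 0, -41/7, -15/7, -89/14]
R5 ← R5 − (30/7)·R4: [0, 0, 0, 0, 88/7, -389/14]
R6 ← R6 + (82/7)·R4: [0, 0, 0, 0, -220/7, 509/7]
R6 ← R6 + (5/2)·R5: [0, 0, 0, 0, 0, 13/4]
The echelon form has 6 nonzero rows; the last pivot sits in the augmented column, so rank(C) = 5 but rank([C|b]) = 6.
Since the ranks differ, the system is inconsistent.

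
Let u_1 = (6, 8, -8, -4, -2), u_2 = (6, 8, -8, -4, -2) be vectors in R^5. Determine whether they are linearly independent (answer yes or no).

Form the matrix with these vectors as rows and row reduce.
R2 ← R2 − R1: [0, 0, 0, 0, 0]
1 nonzero row, so the 2 vectors span a space of dimension 1.
Since 1 < 2, the vectors are linearly dependent.

no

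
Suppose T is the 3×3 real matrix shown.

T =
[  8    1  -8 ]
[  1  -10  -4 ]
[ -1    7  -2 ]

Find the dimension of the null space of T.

0

Row reduce to echelon form.
R2 ← R2 − (1/8)·R1: [0, -81/8, -3]
R3 ← R3 + (1/8)·R1: [0, 57/8, -3]
R3 ← R3 + (19/27)·R2: [0, 0, -46/9]
3 nonzero rows, so rank(T) = 3.
T has 3 columns; by rank–nullity, nullity = 3 − 3 = 0.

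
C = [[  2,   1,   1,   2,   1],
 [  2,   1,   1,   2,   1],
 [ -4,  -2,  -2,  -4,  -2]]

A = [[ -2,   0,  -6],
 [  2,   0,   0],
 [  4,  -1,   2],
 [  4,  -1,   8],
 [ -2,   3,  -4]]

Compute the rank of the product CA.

1

First compute CA:
[[  8,   0,   2],
 [  8,   0,   2],
 [-16,   0,  -4]]
Now row reduce the product.
R2 ← R2 − R1: [0, 0, 0]
R3 ← R3 + (2)·R1: [0, 0, 0]
1 nonzero row, so rank(CA) = 1.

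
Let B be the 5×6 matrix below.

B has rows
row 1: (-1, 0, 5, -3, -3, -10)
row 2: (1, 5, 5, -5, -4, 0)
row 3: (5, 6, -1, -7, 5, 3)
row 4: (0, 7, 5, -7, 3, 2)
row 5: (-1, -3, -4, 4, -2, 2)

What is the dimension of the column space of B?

5

Row reduce to echelon form.
R2 ← R2 + R1: [0, 5, 10, -8, -7, -10]
R3 ← R3 + (5)·R1: [0, 6, 24, -22, -10, -47]
R5 ← R5 − R1: [0, -3, -9, 7, 1, 12]
R3 ← R3 − (6/5)·R2: [0, 0, 12, -62/5, -8/5, -35]
R4 ← R4 − (7/5)·R2: [0, 0, -9, 21/5, 64/5, 16]
R5 ← R5 + (3/5)·R2: [0, 0, -3, 11/5, -16/5, 6]
R4 ← R4 + (3/4)·R3: [0, 0, 0, -51/10, 58/5, -41/4]
R5 ← R5 + (1/4)·R3: [0, 0, 0, -9/10, -18/5, -11/4]
R5 ← R5 − (3/17)·R4: [0, 0, 0, 0, -96/17, -16/17]
Echelon form has 5 nonzero rows, so rank(B) = 5.
The column space has dimension equal to the rank: 5.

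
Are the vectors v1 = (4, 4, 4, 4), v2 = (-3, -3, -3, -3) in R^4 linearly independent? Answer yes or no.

Form the matrix with these vectors as rows and row reduce.
R2 ← R2 + (3/4)·R1: [0, 0, 0, 0]
1 nonzero row, so the 2 vectors span a space of dimension 1.
Since 1 < 2, the vectors are linearly dependent.

no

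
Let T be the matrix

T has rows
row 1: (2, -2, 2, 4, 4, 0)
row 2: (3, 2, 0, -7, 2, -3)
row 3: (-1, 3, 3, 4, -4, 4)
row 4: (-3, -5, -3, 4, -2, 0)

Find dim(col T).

Row reduce to echelon form.
R2 ← R2 − (3/2)·R1: [0, 5, -3, -13, -4, -3]
R3 ← R3 + (1/2)·R1: [0, 2, 4, 6, -2, 4]
R4 ← R4 + (3/2)·R1: [0, -8, 0, 10, 4, 0]
R3 ← R3 − (2/5)·R2: [0, 0, 26/5, 56/5, -2/5, 26/5]
R4 ← R4 + (8/5)·R2: [0, 0, -24/5, -54/5, -12/5, -24/5]
R4 ← R4 + (12/13)·R3: [0, 0, 0, -6/13, -36/13, 0]
Echelon form has 4 nonzero rows, so rank(T) = 4.
The column space has dimension equal to the rank: 4.

4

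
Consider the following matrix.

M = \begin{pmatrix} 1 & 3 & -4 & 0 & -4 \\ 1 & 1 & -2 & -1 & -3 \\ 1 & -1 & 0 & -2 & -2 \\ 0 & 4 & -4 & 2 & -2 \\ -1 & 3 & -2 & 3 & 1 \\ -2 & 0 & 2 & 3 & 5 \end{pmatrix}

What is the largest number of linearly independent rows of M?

2

Row reduce to echelon form.
R2 ← R2 − R1: [0, -2, 2, -1, 1]
R3 ← R3 − R1: [0, -4, 4, -2, 2]
R5 ← R5 + R1: [0, 6, -6, 3, -3]
R6 ← R6 + (2)·R1: [0, 6, -6, 3, -3]
R3 ← R3 − (2)·R2: [0, 0, 0, 0, 0]
R4 ← R4 + (2)·R2: [0, 0, 0, 0, 0]
R5 ← R5 + (3)·R2: [0, 0, 0, 0, 0]
R6 ← R6 + (3)·R2: [0, 0, 0, 0, 0]
Echelon form has 2 nonzero rows, so rank(M) = 2.
The rank gives the maximum number of linearly independent rows: 2.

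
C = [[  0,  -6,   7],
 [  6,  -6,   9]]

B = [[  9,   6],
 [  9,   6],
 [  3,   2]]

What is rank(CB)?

1

First compute CB:
[[-33, -22],
 [ 27,  18]]
Now row reduce the product.
R2 ← R2 + (9/11)·R1: [0, 0]
1 nonzero row, so rank(CB) = 1.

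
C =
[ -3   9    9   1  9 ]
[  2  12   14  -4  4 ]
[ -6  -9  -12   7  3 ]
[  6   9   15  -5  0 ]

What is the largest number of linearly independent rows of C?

3

Row reduce to echelon form.
R2 ← R2 + (2/3)·R1: [0, 18, 20, -10/3, 10]
R3 ← R3 − (2)·R1: [0, -27, -30, 5, -15]
R4 ← R4 + (2)·R1: [0, 27, 33, -3, 18]
R3 ← R3 + (3/2)·R2: [0, 0, 0, 0, 0]
R4 ← R4 − (3/2)·R2: [0, 0, 3, 2, 3]
Swap R3 ↔ R4
Echelon form has 3 nonzero rows, so rank(C) = 3.
The rank gives the maximum number of linearly independent rows: 3.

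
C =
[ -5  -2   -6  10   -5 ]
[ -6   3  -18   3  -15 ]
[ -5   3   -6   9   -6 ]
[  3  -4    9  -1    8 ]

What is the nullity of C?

2

Row reduce to echelon form.
R2 ← R2 − (6/5)·R1: [0, 27/5, -54/5, -9, -9]
R3 ← R3 − R1: [0, 5, 0, -1, -1]
R4 ← R4 + (3/5)·R1: [0, -26/5, 27/5, 5, 5]
R3 ← R3 − (25/27)·R2: [0, 0, 10, 22/3, 22/3]
R4 ← R4 + (26/27)·R2: [0, 0, -5, -11/3, -11/3]
R4 ← R4 + (1/2)·R3: [0, 0, 0, 0, 0]
3 nonzero rows, so rank(C) = 3.
C has 5 columns; by rank–nullity, nullity = 5 − 3 = 2.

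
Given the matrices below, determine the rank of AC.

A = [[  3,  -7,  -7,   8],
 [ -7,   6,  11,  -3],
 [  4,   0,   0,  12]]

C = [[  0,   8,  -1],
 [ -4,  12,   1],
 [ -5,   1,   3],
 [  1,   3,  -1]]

First compute AC:
[[ 71, -43, -39],
 [-82,  18,  49],
 [ 12,  68, -16]]
Now row reduce the product.
R2 ← R2 + (82/71)·R1: [0, -2248/71, 281/71]
R3 ← R3 − (12/71)·R1: [0, 5344/71, -668/71]
R3 ← R3 + (668/281)·R2: [0, 0, 0]
2 nonzero rows, so rank(AC) = 2.

2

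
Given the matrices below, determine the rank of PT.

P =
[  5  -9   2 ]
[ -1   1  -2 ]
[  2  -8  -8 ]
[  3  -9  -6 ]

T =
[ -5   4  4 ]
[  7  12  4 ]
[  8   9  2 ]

2

First compute PT:
[[-72, -70, -12],
 [ -4, -10,  -4],
 [-130, -160, -40],
 [-126, -150, -36]]
Now row reduce the product.
R2 ← R2 − (1/18)·R1: [0, -55/9, -10/3]
R3 ← R3 − (65/36)·R1: [0, -605/18, -55/3]
R4 ← R4 − (7/4)·R1: [0, -55/2, -15]
R3 ← R3 − (11/2)·R2: [0, 0, 0]
R4 ← R4 − (9/2)·R2: [0, 0, 0]
2 nonzero rows, so rank(PT) = 2.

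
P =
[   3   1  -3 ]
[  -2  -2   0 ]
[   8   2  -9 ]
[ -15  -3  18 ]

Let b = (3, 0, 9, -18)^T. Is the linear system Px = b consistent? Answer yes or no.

yes

Row reduce the augmented matrix [P | b].
R2 ← R2 + (2/3)·R1: [0, -4/3, -2, 2]
R3 ← R3 − (8/3)·R1: [0, -2/3, -1, 1]
R4 ← R4 + (5)·R1: [0, 2, 3, -3]
R3 ← R3 − (1/2)·R2: [0, 0, 0, 0]
R4 ← R4 + (3/2)·R2: [0, 0, 0, 0]
The echelon form has 2 nonzero rows, and every pivot lies in the first 3 columns, so rank(P) = rank([P|b]) = 2.
The system is consistent.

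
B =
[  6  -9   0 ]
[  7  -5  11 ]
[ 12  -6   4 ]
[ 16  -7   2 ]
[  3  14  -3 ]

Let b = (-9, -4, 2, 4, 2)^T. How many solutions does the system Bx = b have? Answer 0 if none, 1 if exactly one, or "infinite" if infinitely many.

0

Row reduce the augmented matrix [B | b].
R2 ← R2 − (7/6)·R1: [0, 11/2, 11, 13/2]
R3 ← R3 − (2)·R1: [0, 12, 4, 20]
R4 ← R4 − (8/3)·R1: [0, 17, 2, 28]
R5 ← R5 − (1/2)·R1: [0, 37/2, -3, 13/2]
R3 ← R3 − (24/11)·R2: [0, 0, -20, 64/11]
R4 ← R4 − (34/11)·R2: [0, 0, -32, 87/11]
R5 ← R5 − (37/11)·R2: [0, 0, -40, -169/11]
R4 ← R4 − (8/5)·R3: [0, 0, 0, -7/5]
R5 ← R5 − (2)·R3: [0, 0, 0, -27]
R5 ← R5 − (135/7)·R4: [0, 0, 0, 0]
The echelon form has 4 nonzero rows; the last pivot sits in the augmented column, so rank(B) = 3 but rank([B|b]) = 4.
Since the ranks differ, the system is inconsistent.
It has no solutions.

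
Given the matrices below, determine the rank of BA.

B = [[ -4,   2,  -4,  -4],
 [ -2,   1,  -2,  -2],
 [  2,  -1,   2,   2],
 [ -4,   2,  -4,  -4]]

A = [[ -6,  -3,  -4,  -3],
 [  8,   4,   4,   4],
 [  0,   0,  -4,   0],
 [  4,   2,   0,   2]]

First compute BA:
[[ 24,  12,  40,  12],
 [ 12,   6,  20,   6],
 [-12,  -6, -20,  -6],
 [ 24,  12,  40,  12]]
Now row reduce the product.
R2 ← R2 − (1/2)·R1: [0, 0, 0, 0]
R3 ← R3 + (1/2)·R1: [0, 0, 0, 0]
R4 ← R4 − R1: [0, 0, 0, 0]
1 nonzero row, so rank(BA) = 1.

1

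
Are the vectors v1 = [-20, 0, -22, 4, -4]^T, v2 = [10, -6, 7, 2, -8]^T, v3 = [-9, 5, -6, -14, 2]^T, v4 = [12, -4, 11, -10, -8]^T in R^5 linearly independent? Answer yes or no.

no

Form the matrix with these vectors as rows and row reduce.
R2 ← R2 + (1/2)·R1: [0, -6, -4, 4, -10]
R3 ← R3 − (9/20)·R1: [0, 5, 39/10, -79/5, 19/5]
R4 ← R4 + (3/5)·R1: [0, -4, -11/5, -38/5, -52/5]
R3 ← R3 + (5/6)·R2: [0, 0, 17/30, -187/15, -68/15]
R4 ← R4 − (2/3)·R2: [0, 0, 7/15, -154/15, -56/15]
R4 ← R4 − (14/17)·R3: [0, 0, 0, 0, 0]
3 nonzero rows, so the 4 vectors span a space of dimension 3.
Since 3 < 4, the vectors are linearly dependent.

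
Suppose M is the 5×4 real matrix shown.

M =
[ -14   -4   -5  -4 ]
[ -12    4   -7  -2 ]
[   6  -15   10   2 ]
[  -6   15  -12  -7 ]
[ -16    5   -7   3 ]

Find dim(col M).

Row reduce to echelon form.
R2 ← R2 − (6/7)·R1: [0, 52/7, -19/7, 10/7]
R3 ← R3 + (3/7)·R1: [0, -117/7, 55/7, 2/7]
R4 ← R4 − (3/7)·R1: [0, 117/7, -69/7, -37/7]
R5 ← R5 − (8/7)·R1: [0, 67/7, -9/7, 53/7]
R3 ← R3 + (9/4)·R2: [0, 0, 7/4, 7/2]
R4 ← R4 − (9/4)·R2: [0, 0, -15/4, -17/2]
R5 ← R5 − (67/52)·R2: [0, 0, 115/52, 149/26]
R4 ← R4 + (15/7)·R3: [0, 0, 0, -1]
R5 ← R5 − (115/91)·R3: [0, 0, 0, 17/13]
R5 ← R5 + (17/13)·R4: [0, 0, 0, 0]
Echelon form has 4 nonzero rows, so rank(M) = 4.
The column space has dimension equal to the rank: 4.

4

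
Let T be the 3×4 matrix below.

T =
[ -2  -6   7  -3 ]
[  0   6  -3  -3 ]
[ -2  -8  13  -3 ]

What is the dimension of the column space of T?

Row reduce to echelon form.
R3 ← R3 − R1: [0, -2, 6, 0]
R3 ← R3 + (1/3)·R2: [0, 0, 5, -1]
Echelon form has 3 nonzero rows, so rank(T) = 3.
The column space has dimension equal to the rank: 3.

3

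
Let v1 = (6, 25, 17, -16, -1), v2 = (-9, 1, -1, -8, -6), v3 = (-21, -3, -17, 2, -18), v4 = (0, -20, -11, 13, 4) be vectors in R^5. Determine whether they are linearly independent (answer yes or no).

yes

Form the matrix with these vectors as rows and row reduce.
R2 ← R2 + (3/2)·R1: [0, 77/2, 49/2, -32, -15/2]
R3 ← R3 + (7/2)·R1: [0, 169/2, 85/2, -54, -43/2]
R3 ← R3 − (169/77)·R2: [0, 0, -124/11, 1250/77, -388/77]
R4 ← R4 + (40/77)·R2: [0, 0, 19/11, -279/77, 8/77]
R4 ← R4 + (19/124)·R3: [0, 0, 0, -493/434, -145/217]
4 nonzero rows, so the 4 vectors span a space of dimension 4.
Since 4 = 4, the vectors are linearly independent.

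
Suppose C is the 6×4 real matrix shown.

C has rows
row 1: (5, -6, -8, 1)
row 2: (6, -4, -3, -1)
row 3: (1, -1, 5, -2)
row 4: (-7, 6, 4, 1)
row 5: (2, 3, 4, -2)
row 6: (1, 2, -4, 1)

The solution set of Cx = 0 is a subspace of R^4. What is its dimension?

1

Row reduce to echelon form.
R2 ← R2 − (6/5)·R1: [0, 16/5, 33/5, -11/5]
R3 ← R3 − (1/5)·R1: [0, 1/5, 33/5, -11/5]
R4 ← R4 + (7/5)·R1: [0, -12/5, -36/5, 12/5]
R5 ← R5 − (2/5)·R1: [0, 27/5, 36/5, -12/5]
R6 ← R6 − (1/5)·R1: [0, 16/5, -12/5, 4/5]
R3 ← R3 − (1/16)·R2: [0, 0, 99/16, -33/16]
R4 ← R4 + (3/4)·R2: [0, 0, -9/4, 3/4]
R5 ← R5 − (27/16)·R2: [0, 0, -63/16, 21/16]
R6 ← R6 − R2: [0, 0, -9, 3]
R4 ← R4 + (4/11)·R3: [0, 0, 0, 0]
R5 ← R5 + (7/11)·R3: [0, 0, 0, 0]
R6 ← R6 + (16/11)·R3: [0, 0, 0, 0]
3 nonzero rows, so rank(C) = 3.
C has 4 columns; by rank–nullity, nullity = 4 − 3 = 1.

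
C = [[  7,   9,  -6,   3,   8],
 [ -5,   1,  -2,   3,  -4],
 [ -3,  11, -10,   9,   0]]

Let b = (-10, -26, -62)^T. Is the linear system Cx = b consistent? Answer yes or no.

yes

Row reduce the augmented matrix [C | b].
R2 ← R2 + (5/7)·R1: [0, 52/7, -44/7, 36/7, 12/7, -232/7]
R3 ← R3 + (3/7)·R1: [0, 104/7, -88/7, 72/7, 24/7, -464/7]
R3 ← R3 − (2)·R2: [0, 0, 0, 0, 0, 0]
The echelon form has 2 nonzero rows, and every pivot lies in the first 5 columns, so rank(C) = rank([C|b]) = 2.
The system is consistent.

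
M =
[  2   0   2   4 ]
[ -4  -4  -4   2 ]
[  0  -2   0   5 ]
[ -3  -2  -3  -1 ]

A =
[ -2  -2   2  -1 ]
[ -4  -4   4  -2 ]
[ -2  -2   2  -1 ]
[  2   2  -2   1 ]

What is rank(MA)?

First compute MA:
[[  0,   0,   0,   0],
 [ 36,  36, -36,  18],
 [ 18,  18, -18,   9],
 [ 18,  18, -18,   9]]
Now row reduce the product.
Swap R1 ↔ R2
R3 ← R3 − (1/2)·R1: [0, 0, 0, 0]
R4 ← R4 − (1/2)·R1: [0, 0, 0, 0]
1 nonzero row, so rank(MA) = 1.

1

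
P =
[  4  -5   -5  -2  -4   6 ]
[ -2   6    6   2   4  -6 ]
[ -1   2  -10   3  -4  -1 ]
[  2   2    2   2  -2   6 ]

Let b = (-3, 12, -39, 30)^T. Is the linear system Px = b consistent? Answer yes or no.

Row reduce the augmented matrix [P | b].
R2 ← R2 + (1/2)·R1: [0, 7/2, 7/2, 1, 2, -3, 21/2]
R3 ← R3 + (1/4)·R1: [0, 3/4, -45/4, 5/2, -5, 1/2, -159/4]
R4 ← R4 − (1/2)·R1: [0, 9/2, 9/2, 3, 0, 3, 63/2]
R3 ← R3 − (3/14)·R2: [0, 0, -12, 16/7, -38/7, 8/7, -42]
R4 ← R4 − (9/7)·R2: [0, 0, 0, 12/7, -18/7, 48/7, 18]
The echelon form has 4 nonzero rows, and every pivot lies in the first 6 columns, so rank(P) = rank([P|b]) = 4.
The system is consistent.

yes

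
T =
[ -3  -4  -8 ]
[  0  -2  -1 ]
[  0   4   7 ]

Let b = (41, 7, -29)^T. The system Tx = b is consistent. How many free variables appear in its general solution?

Row reduce the augmented matrix [T | b].
R3 ← R3 + (2)·R2: [0, 0, 5, -15]
The echelon form has 3 nonzero rows, and every pivot lies in the first 3 columns, so rank(T) = rank([T|b]) = 3.
The system is consistent.
Free variables = (unknowns) − (rank) = 3 − 3 = 0.

0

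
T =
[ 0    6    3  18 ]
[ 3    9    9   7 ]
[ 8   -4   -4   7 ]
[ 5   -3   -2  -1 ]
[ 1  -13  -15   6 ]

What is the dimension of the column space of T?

Row reduce to echelon form.
Swap R1 ↔ R2
R3 ← R3 − (8/3)·R1: [0, -28, -28, -35/3]
R4 ← R4 − (5/3)·R1: [0, -18, -17, -38/3]
R5 ← R5 − (1/3)·R1: [0, -16, -18, 11/3]
R3 ← R3 + (14/3)·R2: [0, 0, -14, 217/3]
R4 ← R4 + (3)·R2: [0, 0, -8, 124/3]
R5 ← R5 + (8/3)·R2: [0, 0, -10, 155/3]
R4 ← R4 − (4/7)·R3: [0, 0, 0, 0]
R5 ← R5 − (5/7)·R3: [0, 0, 0, 0]
Echelon form has 3 nonzero rows, so rank(T) = 3.
The column space has dimension equal to the rank: 3.

3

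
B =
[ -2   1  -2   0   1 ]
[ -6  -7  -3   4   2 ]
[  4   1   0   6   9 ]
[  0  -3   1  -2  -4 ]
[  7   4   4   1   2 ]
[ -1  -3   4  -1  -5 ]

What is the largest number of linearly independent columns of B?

Row reduce to echelon form.
R2 ← R2 − (3)·R1: [0, -10, 3, 4, -1]
R3 ← R3 + (2)·R1: [0, 3, -4, 6, 11]
R5 ← R5 + (7/2)·R1: [0, 15/2, -3, 1, 11/2]
R6 ← R6 − (1/2)·R1: [0, -7/2, 5, -1, -11/2]
R3 ← R3 + (3/10)·R2: [0, 0, -31/10, 36/5, 107/10]
R4 ← R4 − (3/10)·R2: [0, 0, 1/10, -16/5, -37/10]
R5 ← R5 + (3/4)·R2: [0, 0, -3/4, 4, 19/4]
R6 ← R6 − (7/20)·R2: [0, 0, 79/20, -12/5, -103/20]
R4 ← R4 + (1/31)·R3: [0, 0, 0, -92/31, -104/31]
R5 ← R5 − (15/62)·R3: [0, 0, 0, 70/31, 67/31]
R6 ← R6 + (79/62)·R3: [0, 0, 0, 210/31, 263/31]
R5 ← R5 + (35/46)·R4: [0, 0, 0, 0, -9/23]
R6 ← R6 + (105/46)·R4: [0, 0, 0, 0, 19/23]
R6 ← R6 + (19/9)·R5: [0, 0, 0, 0, 0]
Echelon form has 5 nonzero rows, so rank(B) = 5.
The rank gives the maximum number of linearly independent columns: 5.

5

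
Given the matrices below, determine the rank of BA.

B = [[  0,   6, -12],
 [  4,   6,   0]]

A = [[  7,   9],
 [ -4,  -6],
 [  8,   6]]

2

First compute BA:
[[-120, -108],
 [  4,   0]]
Now row reduce the product.
R2 ← R2 + (1/30)·R1: [0, -18/5]
2 nonzero rows, so rank(BA) = 2.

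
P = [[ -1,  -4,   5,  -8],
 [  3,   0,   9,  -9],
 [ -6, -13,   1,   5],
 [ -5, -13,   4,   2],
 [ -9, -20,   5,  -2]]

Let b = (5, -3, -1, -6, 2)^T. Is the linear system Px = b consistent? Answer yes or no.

no

Row reduce the augmented matrix [P | b].
R2 ← R2 + (3)·R1: [0, -12, 24, -33, 12]
R3 ← R3 − (6)·R1: [0, 11, -29, 53, -31]
R4 ← R4 − (5)·R1: [0, 7, -21, 42, -31]
R5 ← R5 − (9)·R1: [0, 16, -40, 70, -43]
R3 ← R3 + (11/12)·R2: [0, 0, -7, 91/4, -20]
R4 ← R4 + (7/12)·R2: [0, 0, -7, 91/4, -24]
R5 ← R5 + (4/3)·R2: [0, 0, -8, 26, -27]
R4 ← R4 − R3: [0, 0, 0, 0, -4]
R5 ← R5 − (8/7)·R3: [0, 0, 0, 0, -29/7]
R5 ← R5 − (29/28)·R4: [0, 0, 0, 0, 0]
The echelon form has 4 nonzero rows; the last pivot sits in the augmented column, so rank(P) = 3 but rank([P|b]) = 4.
Since the ranks differ, the system is inconsistent.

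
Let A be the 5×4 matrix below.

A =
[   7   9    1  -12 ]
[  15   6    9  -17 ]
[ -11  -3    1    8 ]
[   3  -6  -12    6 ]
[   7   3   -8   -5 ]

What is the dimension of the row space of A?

Row reduce to echelon form.
R2 ← R2 − (15/7)·R1: [0, -93/7, 48/7, 61/7]
R3 ← R3 + (11/7)·R1: [0, 78/7, 18/7, -76/7]
R4 ← R4 − (3/7)·R1: [0, -69/7, -87/7, 78/7]
R5 ← R5 − R1: [0, -6, -9, 7]
R3 ← R3 + (26/31)·R2: [0, 0, 258/31, -110/31]
R4 ← R4 − (23/31)·R2: [0, 0, -543/31, 145/31]
R5 ← R5 − (14/31)·R2: [0, 0, -375/31, 95/31]
R4 ← R4 + (181/86)·R3: [0, 0, 0, -120/43]
R5 ← R5 + (125/86)·R3: [0, 0, 0, -90/43]
R5 ← R5 − (3/4)·R4: [0, 0, 0, 0]
Echelon form has 4 nonzero rows, so rank(A) = 4.
The row space has dimension equal to the rank: 4.

4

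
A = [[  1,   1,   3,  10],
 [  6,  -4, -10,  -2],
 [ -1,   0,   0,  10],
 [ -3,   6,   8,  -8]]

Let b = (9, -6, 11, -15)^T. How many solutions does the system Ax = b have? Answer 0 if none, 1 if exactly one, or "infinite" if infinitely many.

Row reduce the augmented matrix [A | b].
R2 ← R2 − (6)·R1: [0, -10, -28, -62, -60]
R3 ← R3 + R1: [0, 1, 3, 20, 20]
R4 ← R4 + (3)·R1: [0, 9, 17, 22, 12]
R3 ← R3 + (1/10)·R2: [0, 0, 1/5, 69/5, 14]
R4 ← R4 + (9/10)·R2: [0, 0, -41/5, -169/5, -42]
R4 ← R4 + (41)·R3: [0, 0, 0, 532, 532]
The echelon form has 4 nonzero rows, and every pivot lies in the first 4 columns, so rank(A) = rank([A|b]) = 4.
The system is consistent.
rank = 4 = number of unknowns, so the solution is unique.

1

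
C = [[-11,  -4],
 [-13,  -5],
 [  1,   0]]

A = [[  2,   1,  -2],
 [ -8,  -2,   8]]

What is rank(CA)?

First compute CA:
[[ 10,  -3, -10],
 [ 14,  -3, -14],
 [  2,   1,  -2]]
Now row reduce the product.
R2 ← R2 − (7/5)·R1: [0, 6/5, 0]
R3 ← R3 − (1/5)·R1: [0, 8/5, 0]
R3 ← R3 − (4/3)·R2: [0, 0, 0]
2 nonzero rows, so rank(CA) = 2.

2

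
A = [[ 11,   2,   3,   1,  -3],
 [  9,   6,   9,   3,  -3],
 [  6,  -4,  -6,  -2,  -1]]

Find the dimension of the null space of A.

3

Row reduce to echelon form.
R2 ← R2 − (9/11)·R1: [0, 48/11, 72/11, 24/11, -6/11]
R3 ← R3 − (6/11)·R1: [0, -56/11, -84/11, -28/11, 7/11]
R3 ← R3 + (7/6)·R2: [0, 0, 0, 0, 0]
2 nonzero rows, so rank(A) = 2.
A has 5 columns; by rank–nullity, nullity = 5 − 2 = 3.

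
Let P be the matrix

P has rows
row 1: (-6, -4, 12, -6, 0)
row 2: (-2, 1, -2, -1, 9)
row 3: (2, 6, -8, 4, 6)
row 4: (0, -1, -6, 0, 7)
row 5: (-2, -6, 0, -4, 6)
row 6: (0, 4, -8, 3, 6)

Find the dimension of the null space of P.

1

Row reduce to echelon form.
R2 ← R2 − (1/3)·R1: [0, 7/3, -6, 1, 9]
R3 ← R3 + (1/3)·R1: [0, 14/3, -4, 2, 6]
R5 ← R5 − (1/3)·R1: [0, -14/3, -4, -2, 6]
R3 ← R3 − (2)·R2: [0, 0, 8, 0, -12]
R4 ← R4 + (3/7)·R2: [0, 0, -60/7, 3/7, 76/7]
R5 ← R5 + (2)·R2: [0, 0, -16, 0, 24]
R6 ← R6 − (12/7)·R2: [0, 0, 16/7, 9/7, -66/7]
R4 ← R4 + (15/14)·R3: [0, 0, 0, 3/7, -2]
R5 ← R5 + (2)·R3: [0, 0, 0, 0, 0]
R6 ← R6 − (2/7)·R3: [0, 0, 0, 9/7, -6]
R6 ← R6 − (3)·R4: [0, 0, 0, 0, 0]
4 nonzero rows, so rank(P) = 4.
P has 5 columns; by rank–nullity, nullity = 5 − 4 = 1.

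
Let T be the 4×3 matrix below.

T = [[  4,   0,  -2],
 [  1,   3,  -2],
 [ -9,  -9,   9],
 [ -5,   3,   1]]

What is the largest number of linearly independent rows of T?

Row reduce to echelon form.
R2 ← R2 − (1/4)·R1: [0, 3, -3/2]
R3 ← R3 + (9/4)·R1: [0, -9, 9/2]
R4 ← R4 + (5/4)·R1: [0, 3, -3/2]
R3 ← R3 + (3)·R2: [0, 0, 0]
R4 ← R4 − R2: [0, 0, 0]
Echelon form has 2 nonzero rows, so rank(T) = 2.
The rank gives the maximum number of linearly independent rows: 2.

2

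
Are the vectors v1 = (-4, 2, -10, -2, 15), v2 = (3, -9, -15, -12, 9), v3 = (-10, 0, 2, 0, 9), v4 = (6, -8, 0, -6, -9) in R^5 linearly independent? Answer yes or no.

Form the matrix with these vectors as rows and row reduce.
R2 ← R2 + (3/4)·R1: [0, -15/2, -45/2, -27/2, 81/4]
R3 ← R3 − (5/2)·R1: [0, -5, 27, 5, -57/2]
R4 ← R4 + (3/2)·R1: [0, -5, -15, -9, 27/2]
R3 ← R3 − (2/3)·R2: [0, 0, 42, 14, -42]
R4 ← R4 − (2/3)·R2: [0, 0, 0, 0, 0]
3 nonzero rows, so the 4 vectors span a space of dimension 3.
Since 3 < 4, the vectors are linearly dependent.

no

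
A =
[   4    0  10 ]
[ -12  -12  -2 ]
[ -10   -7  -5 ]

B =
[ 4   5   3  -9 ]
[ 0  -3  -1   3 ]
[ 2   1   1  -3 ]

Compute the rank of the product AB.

First compute AB:
[[ 36,  30,  22, -66],
 [-52, -26, -26,  78],
 [-50, -34, -28,  84]]
Now row reduce the product.
R2 ← R2 + (13/9)·R1: [0, 52/3, 52/9, -52/3]
R3 ← R3 + (25/18)·R1: [0, 23/3, 23/9, -23/3]
R3 ← R3 − (23/52)·R2: [0, 0, 0, 0]
2 nonzero rows, so rank(AB) = 2.

2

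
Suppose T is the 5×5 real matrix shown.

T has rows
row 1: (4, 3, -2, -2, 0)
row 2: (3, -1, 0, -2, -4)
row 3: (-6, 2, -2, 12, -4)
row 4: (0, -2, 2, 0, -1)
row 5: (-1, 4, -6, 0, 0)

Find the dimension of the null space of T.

1

Row reduce to echelon form.
R2 ← R2 − (3/4)·R1: [0, -13/4, 3/2, -1/2, -4]
R3 ← R3 + (3/2)·R1: [0, 13/2, -5, 9, -4]
R5 ← R5 + (1/4)·R1: [0, 19/4, -13/2, -1/2, 0]
R3 ← R3 + (2)·R2: [0, 0, -2, 8, -12]
R4 ← R4 − (8/13)·R2: [0, 0, 14/13, 4/13, 19/13]
R5 ← R5 + (19/13)·R2: [0, 0, -56/13, -16/13, -76/13]
R4 ← R4 + (7/13)·R3: [0, 0, 0, 60/13, -5]
R5 ← R5 − (28/13)·R3: [0, 0, 0, -240/13, 20]
R5 ← R5 + (4)·R4: [0, 0, 0, 0, 0]
4 nonzero rows, so rank(T) = 4.
T has 5 columns; by rank–nullity, nullity = 5 − 4 = 1.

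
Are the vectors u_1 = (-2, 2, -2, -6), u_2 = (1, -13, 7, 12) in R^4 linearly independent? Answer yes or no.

Form the matrix with these vectors as rows and row reduce.
R2 ← R2 + (1/2)·R1: [0, -12, 6, 9]
2 nonzero rows, so the 2 vectors span a space of dimension 2.
Since 2 = 2, the vectors are linearly independent.

yes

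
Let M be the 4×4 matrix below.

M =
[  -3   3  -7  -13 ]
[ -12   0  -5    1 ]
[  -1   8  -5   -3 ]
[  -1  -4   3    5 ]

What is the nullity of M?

1

Row reduce to echelon form.
R2 ← R2 − (4)·R1: [0, -12, 23, 53]
R3 ← R3 − (1/3)·R1: [0, 7, -8/3, 4/3]
R4 ← R4 − (1/3)·R1: [0, -5, 16/3, 28/3]
R3 ← R3 + (7/12)·R2: [0, 0, 43/4, 129/4]
R4 ← R4 − (5/12)·R2: [0, 0, -17/4, -51/4]
R4 ← R4 + (17/43)·R3: [0, 0, 0, 0]
3 nonzero rows, so rank(M) = 3.
M has 4 columns; by rank–nullity, nullity = 4 − 3 = 1.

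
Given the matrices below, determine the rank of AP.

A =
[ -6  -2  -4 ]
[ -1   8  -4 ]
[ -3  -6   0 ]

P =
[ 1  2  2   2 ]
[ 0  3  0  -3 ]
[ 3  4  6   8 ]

2

First compute AP:
[[-18, -34, -36, -38],
 [-13,   6, -26, -58],
 [ -3, -24,  -6,  12]]
Now row reduce the product.
R2 ← R2 − (13/18)·R1: [0, 275/9, 0, -275/9]
R3 ← R3 − (1/6)·R1: [0, -55/3, 0, 55/3]
R3 ← R3 + (3/5)·R2: [0, 0, 0, 0]
2 nonzero rows, so rank(AP) = 2.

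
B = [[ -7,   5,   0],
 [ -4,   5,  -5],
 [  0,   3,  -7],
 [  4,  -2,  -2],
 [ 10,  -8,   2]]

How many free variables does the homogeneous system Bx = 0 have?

1

Row reduce to echelon form.
R2 ← R2 − (4/7)·R1: [0, 15/7, -5]
R4 ← R4 + (4/7)·R1: [0, 6/7, -2]
R5 ← R5 + (10/7)·R1: [0, -6/7, 2]
R3 ← R3 − (7/5)·R2: [0, 0, 0]
R4 ← R4 − (2/5)·R2: [0, 0, 0]
R5 ← R5 + (2/5)·R2: [0, 0, 0]
2 nonzero rows, so rank(B) = 2.
B has 3 columns; by rank–nullity, nullity = 3 − 2 = 1.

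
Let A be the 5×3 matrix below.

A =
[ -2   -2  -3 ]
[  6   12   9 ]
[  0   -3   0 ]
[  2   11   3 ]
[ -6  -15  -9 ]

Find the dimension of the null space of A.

Row reduce to echelon form.
R2 ← R2 + (3)·R1: [0, 6, 0]
R4 ← R4 + R1: [0, 9, 0]
R5 ← R5 − (3)·R1: [0, -9, 0]
R3 ← R3 + (1/2)·R2: [0, 0, 0]
R4 ← R4 − (3/2)·R2: [0, 0, 0]
R5 ← R5 + (3/2)·R2: [0, 0, 0]
2 nonzero rows, so rank(A) = 2.
A has 3 columns; by rank–nullity, nullity = 3 − 2 = 1.

1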